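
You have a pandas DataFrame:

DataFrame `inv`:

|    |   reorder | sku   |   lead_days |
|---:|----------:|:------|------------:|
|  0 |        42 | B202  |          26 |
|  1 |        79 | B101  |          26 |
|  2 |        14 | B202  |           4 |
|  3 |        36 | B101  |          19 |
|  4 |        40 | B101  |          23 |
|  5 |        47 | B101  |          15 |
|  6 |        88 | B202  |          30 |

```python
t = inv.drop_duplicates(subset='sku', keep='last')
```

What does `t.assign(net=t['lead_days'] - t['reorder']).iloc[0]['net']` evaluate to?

-32

drop duplicate sku (keep=last):
   reorder   sku  lead_days
5       47  B101         15
6       88  B202         30
add column net = t['lead_days'] - t['reorder']:
   reorder   sku  lead_days  net
5       47  B101         15  -32
6       88  B202         30  -58
Hence -32.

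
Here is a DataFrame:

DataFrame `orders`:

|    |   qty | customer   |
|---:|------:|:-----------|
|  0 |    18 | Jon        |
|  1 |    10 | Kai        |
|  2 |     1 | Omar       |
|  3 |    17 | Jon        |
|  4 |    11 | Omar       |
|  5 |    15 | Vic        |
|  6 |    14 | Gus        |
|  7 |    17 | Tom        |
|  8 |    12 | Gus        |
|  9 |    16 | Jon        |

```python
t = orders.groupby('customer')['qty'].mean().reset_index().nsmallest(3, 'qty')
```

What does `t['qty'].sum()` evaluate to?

group by customer, mean of qty:
customer
Gus     13.0
Jon     17.0
Kai     10.0
Omar     6.0
Tom     17.0
Vic     15.0
Name: qty, dtype: float64
reset_index():
  customer   qty
0      Gus  13.0
1      Jon  17.0
2      Kai  10.0
3     Omar   6.0
4      Tom  17.0
5      Vic  15.0
take 3 rows with smallest qty:
  customer   qty
3     Omar   6.0
2      Kai  10.0
0      Gus  13.0
The sum of column 'qty' is 29.0.

29.0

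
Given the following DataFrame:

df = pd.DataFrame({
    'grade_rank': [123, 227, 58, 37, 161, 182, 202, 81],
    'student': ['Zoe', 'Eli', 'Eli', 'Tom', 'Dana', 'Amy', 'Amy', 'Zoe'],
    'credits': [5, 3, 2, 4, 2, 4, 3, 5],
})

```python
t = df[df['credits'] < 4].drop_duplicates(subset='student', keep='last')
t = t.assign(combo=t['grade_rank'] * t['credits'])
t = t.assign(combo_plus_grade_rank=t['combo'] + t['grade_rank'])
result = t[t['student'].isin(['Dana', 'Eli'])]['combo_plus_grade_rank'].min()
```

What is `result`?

filter rows where credits < 4:
   grade_rank student  credits
1         227     Eli        3
2          58     Eli        2
4         161    Dana        2
6         202     Amy        3
drop duplicate student (keep=last):
   grade_rank student  credits
2          58     Eli        2
4         161    Dana        2
6         202     Amy        3
add column combo = t['grade_rank'] * t['credits']:
   grade_rank student  credits  combo
2          58     Eli        2    116
4         161    Dana        2    322
6         202     Amy        3    606
add column combo_plus_grade_rank = t['combo'] + t['grade_rank']:
   grade_rank student  credits  combo  combo_plus_grade_rank
2          58     Eli        2    116                    174
4         161    Dana        2    322                    483
6         202     Amy        3    606                    808
filter rows where student in ['Dana', 'Eli']:
   grade_rank student  credits  combo  combo_plus_grade_rank
2          58     Eli        2    116                    174
4         161    Dana        2    322                    483
Taking the min of column 'combo_plus_grade_rank' gives 174.

174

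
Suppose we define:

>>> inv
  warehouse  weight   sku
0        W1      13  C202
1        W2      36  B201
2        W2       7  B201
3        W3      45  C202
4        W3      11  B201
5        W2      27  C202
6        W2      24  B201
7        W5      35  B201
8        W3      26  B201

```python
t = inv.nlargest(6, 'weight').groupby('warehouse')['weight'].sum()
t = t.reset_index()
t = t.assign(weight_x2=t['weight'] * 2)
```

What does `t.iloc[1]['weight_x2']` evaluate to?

142

take 6 rows with largest weight:
  warehouse  weight   sku
3        W3      45  C202
1        W2      36  B201
7        W5      35  B201
5        W2      27  C202
8        W3      26  B201
6        W2      24  B201
group by warehouse, sum of weight:
warehouse
W2    87
W3    71
W5    35
Name: weight, dtype: int64
reset_index():
  warehouse  weight
0        W2      87
1        W3      71
2        W5      35
add column weight_x2 = t['weight'] * 2:
  warehouse  weight  weight_x2
0        W2      87        174
1        W3      71        142
2        W5      35         70
The value at position 1, column 'weight_x2' is 142.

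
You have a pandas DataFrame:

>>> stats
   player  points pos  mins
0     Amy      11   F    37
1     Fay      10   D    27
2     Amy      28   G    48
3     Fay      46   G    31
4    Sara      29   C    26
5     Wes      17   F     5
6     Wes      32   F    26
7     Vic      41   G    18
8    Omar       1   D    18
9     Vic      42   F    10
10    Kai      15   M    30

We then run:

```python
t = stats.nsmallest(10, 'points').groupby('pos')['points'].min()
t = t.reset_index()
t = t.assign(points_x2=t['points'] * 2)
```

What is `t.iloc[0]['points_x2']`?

58

take 10 rows with smallest points:
   player  points pos  mins
8    Omar       1   D    18
1     Fay      10   D    27
0     Amy      11   F    37
10    Kai      15   M    30
5     Wes      17   F     5
2     Amy      28   G    48
4    Sara      29   C    26
6     Wes      32   F    26
7     Vic      41   G    18
9     Vic      42   F    10
group by pos, min of points:
pos
C    29
D     1
F    11
G    28
M    15
Name: points, dtype: int64
reset_index():
  pos  points
0   C      29
1   D       1
2   F      11
3   G      28
4   M      15
add column points_x2 = t['points'] * 2:
  pos  points  points_x2
0   C      29         58
1   D       1          2
2   F      11         22
3   G      28         56
4   M      15         30
The value at position 0, column 'points_x2' is 58.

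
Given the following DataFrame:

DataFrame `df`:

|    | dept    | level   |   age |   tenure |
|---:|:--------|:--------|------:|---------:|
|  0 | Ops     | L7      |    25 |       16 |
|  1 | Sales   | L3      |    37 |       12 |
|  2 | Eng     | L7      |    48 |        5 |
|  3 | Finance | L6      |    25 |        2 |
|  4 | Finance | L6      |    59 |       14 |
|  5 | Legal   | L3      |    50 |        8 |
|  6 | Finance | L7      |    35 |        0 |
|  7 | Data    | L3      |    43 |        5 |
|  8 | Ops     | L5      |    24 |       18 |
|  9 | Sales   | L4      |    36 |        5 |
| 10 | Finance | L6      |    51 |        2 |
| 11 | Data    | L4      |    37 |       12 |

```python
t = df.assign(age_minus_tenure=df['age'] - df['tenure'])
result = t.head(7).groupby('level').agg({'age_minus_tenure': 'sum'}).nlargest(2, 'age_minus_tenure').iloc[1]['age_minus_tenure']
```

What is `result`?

68

add column age_minus_tenure = df['age'] - df['tenure']:
       dept level  age  tenure  age_minus_tenure
0       Ops    L7   25      16                 9
1     Sales    L3   37      12                25
2       Eng    L7   48       5                43
3   Finance    L6   25       2                23
4   Finance    L6   59      14                45
5     Legal    L3   50       8                42
6   Finance    L7   35       0                35
7      Data    L3   43       5                38
8       Ops    L5   24      18                 6
9     Sales    L4   36       5                31
10  Finance    L6   51       2                49
11     Data    L4   37      12                25
take first 7 rows:
      dept level  age  tenure  age_minus_tenure
0      Ops    L7   25      16                 9
1    Sales    L3   37      12                25
2      Eng    L7   48       5                43
3  Finance    L6   25       2                23
4  Finance    L6   59      14                45
5    Legal    L3   50       8                42
6  Finance    L7   35       0                35
group by level, sum of age_minus_tenure:
       age_minus_tenure
level                  
L3                   67
L6                   68
L7                   87
take 2 rows with largest age_minus_tenure:
       age_minus_tenure
level                  
L7                   87
L6                   68
Reading off the value at position 1, column 'age_minus_tenure', we get 68.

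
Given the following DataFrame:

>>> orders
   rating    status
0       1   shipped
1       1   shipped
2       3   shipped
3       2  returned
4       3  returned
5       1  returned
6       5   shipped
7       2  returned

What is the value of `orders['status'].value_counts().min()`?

4

value_counts of status:
status
shipped     4
returned    4
Name: count, dtype: int64
Taking the min of the resulting series gives 4.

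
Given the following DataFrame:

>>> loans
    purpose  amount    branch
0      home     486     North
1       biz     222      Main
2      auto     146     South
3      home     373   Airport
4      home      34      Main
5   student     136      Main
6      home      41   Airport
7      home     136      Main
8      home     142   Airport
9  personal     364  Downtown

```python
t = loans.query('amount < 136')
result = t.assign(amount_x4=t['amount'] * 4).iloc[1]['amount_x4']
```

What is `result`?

164

filter rows where amount < 136:
  purpose  amount   branch
4    home      34     Main
6    home      41  Airport
add column amount_x4 = t['amount'] * 4:
  purpose  amount   branch  amount_x4
4    home      34     Main        136
6    home      41  Airport        164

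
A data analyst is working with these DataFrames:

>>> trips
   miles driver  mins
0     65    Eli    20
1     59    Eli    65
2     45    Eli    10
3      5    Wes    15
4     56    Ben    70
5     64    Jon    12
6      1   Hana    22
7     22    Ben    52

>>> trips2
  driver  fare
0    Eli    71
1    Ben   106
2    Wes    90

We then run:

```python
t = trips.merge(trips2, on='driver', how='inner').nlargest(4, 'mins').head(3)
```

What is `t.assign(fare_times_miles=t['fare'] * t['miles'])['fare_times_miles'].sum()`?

merge on 'driver' (how='inner') → 6 rows:
   miles driver  mins  fare
0     65    Eli    20    71
1     59    Eli    65    71
2     45    Eli    10    71
3      5    Wes    15    90
4     56    Ben    70   106
5     22    Ben    52   106
take 4 rows with largest mins:
   miles driver  mins  fare
4     56    Ben    70   106
1     59    Eli    65    71
5     22    Ben    52   106
0     65    Eli    20    71
take first 3 rows:
   miles driver  mins  fare
4     56    Ben    70   106
1     59    Eli    65    71
5     22    Ben    52   106
add column fare_times_miles = t['fare'] * t['miles']:
   miles driver  mins  fare  fare_times_miles
4     56    Ben    70   106              5936
1     59    Eli    65    71              4189
5     22    Ben    52   106              2332

12457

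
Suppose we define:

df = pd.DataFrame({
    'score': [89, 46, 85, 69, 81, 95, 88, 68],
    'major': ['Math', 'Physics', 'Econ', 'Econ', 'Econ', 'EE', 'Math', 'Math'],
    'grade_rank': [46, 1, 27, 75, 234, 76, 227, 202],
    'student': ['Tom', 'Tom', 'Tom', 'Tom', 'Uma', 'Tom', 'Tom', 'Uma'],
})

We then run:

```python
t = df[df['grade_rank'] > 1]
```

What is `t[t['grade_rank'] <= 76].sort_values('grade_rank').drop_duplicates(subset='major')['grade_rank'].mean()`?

49.6666666667

filter rows where grade_rank > 1:
   score major  grade_rank student
0     89  Math          46     Tom
2     85  Econ          27     Tom
3     69  Econ          75     Tom
4     81  Econ         234     Uma
5     95    EE          76     Tom
6     88  Math         227     Tom
7     68  Math         202     Uma
filter rows where grade_rank <= 76:
   score major  grade_rank student
0     89  Math          46     Tom
2     85  Econ          27     Tom
3     69  Econ          75     Tom
5     95    EE          76     Tom
sort by grade_rank:
   score major  grade_rank student
2     85  Econ          27     Tom
0     89  Math          46     Tom
3     69  Econ          75     Tom
5     95    EE          76     Tom
drop duplicate major (keep=first):
   score major  grade_rank student
2     85  Econ          27     Tom
0     89  Math          46     Tom
5     95    EE          76     Tom
So mean() = 49.6666666667.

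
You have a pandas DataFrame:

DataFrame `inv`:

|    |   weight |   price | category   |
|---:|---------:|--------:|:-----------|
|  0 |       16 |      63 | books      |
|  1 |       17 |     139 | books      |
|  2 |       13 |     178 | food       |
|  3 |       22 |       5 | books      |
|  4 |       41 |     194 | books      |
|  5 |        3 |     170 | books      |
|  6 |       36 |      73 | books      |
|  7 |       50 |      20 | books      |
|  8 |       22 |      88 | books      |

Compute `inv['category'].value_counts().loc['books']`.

8

value_counts of category:
category
books    8
food     1
Name: count, dtype: int64
Reading off the value at index 'books', we get 8.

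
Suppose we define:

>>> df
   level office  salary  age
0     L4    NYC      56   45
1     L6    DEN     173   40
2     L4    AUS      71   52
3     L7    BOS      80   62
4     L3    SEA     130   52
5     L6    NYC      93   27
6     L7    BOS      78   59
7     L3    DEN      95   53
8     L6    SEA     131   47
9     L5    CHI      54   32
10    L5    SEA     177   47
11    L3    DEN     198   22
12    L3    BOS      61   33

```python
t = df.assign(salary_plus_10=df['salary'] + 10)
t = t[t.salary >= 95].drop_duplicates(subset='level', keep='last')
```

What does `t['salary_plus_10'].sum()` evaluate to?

add column salary_plus_10 = df['salary'] + 10:
   level office  salary  age  salary_plus_10
0     L4    NYC      56   45              66
1     L6    DEN     173   40             183
2     L4    AUS      71   52              81
3     L7    BOS      80   62              90
4     L3    SEA     130   52             140
5     L6    NYC      93   27             103
6     L7    BOS      78   59              88
7     L3    DEN      95   53             105
8     L6    SEA     131   47             141
9     L5    CHI      54   32              64
10    L5    SEA     177   47             187
11    L3    DEN     198   22             208
12    L3    BOS      61   33              71
filter rows where salary >= 95:
   level office  salary  age  salary_plus_10
1     L6    DEN     173   40             183
4     L3    SEA     130   52             140
7     L3    DEN      95   53             105
8     L6    SEA     131   47             141
10    L5    SEA     177   47             187
11    L3    DEN     198   22             208
drop duplicate level (keep=last):
   level office  salary  age  salary_plus_10
8     L6    SEA     131   47             141
10    L5    SEA     177   47             187
11    L3    DEN     198   22             208
The sum of column 'salary_plus_10' is 536.

536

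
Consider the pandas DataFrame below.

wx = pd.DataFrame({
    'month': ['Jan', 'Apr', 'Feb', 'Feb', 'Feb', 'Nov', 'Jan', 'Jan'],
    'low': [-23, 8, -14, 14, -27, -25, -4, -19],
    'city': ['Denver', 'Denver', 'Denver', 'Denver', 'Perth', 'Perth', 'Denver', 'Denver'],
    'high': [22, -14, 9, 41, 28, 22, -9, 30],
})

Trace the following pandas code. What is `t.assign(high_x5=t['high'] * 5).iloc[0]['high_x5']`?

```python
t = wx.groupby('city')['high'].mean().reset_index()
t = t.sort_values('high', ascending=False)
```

125.0

group by city, mean of high:
city
Denver    13.166667
Perth     25.000000
Name: high, dtype: float64
reset_index():
     city       high
0  Denver  13.166667
1   Perth  25.000000
sort by high descending:
     city       high
1   Perth  25.000000
0  Denver  13.166667
add column high_x5 = t['high'] * 5:
     city       high     high_x5
1   Perth  25.000000  125.000000
0  Denver  13.166667   65.833333
The value at position 0, column 'high_x5' is 125.0.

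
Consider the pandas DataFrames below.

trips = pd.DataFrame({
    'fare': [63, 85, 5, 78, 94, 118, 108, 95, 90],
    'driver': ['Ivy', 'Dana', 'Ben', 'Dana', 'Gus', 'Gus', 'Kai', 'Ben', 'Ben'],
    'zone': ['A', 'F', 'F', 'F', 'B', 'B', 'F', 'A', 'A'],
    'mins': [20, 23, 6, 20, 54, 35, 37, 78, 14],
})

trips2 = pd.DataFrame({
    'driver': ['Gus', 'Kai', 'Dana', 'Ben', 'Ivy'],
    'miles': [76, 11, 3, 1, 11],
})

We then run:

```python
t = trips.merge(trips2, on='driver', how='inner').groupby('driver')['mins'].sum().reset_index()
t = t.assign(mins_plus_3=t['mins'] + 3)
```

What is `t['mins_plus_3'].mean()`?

60.4

merge on 'driver' (how='inner') → 9 rows:
   fare driver zone  mins  miles
0    63    Ivy    A    20     11
1    85   Dana    F    23      3
2     5    Ben    F     6      1
3    78   Dana    F    20      3
4    94    Gus    B    54     76
5   118    Gus    B    35     76
6   108    Kai    F    37     11
7    95    Ben    A    78      1
8    90    Ben    A    14      1
group by driver, sum of mins:
driver
Ben     98
Dana    43
Gus     89
Ivy     20
Kai     37
Name: mins, dtype: int64
reset_index():
  driver  mins
0    Ben    98
1   Dana    43
2    Gus    89
3    Ivy    20
4    Kai    37
add column mins_plus_3 = t['mins'] + 3:
  driver  mins  mins_plus_3
0    Ben    98          101
1   Dana    43           46
2    Gus    89           92
3    Ivy    20           23
4    Kai    37           40
Taking the mean of column 'mins_plus_3' gives 60.4.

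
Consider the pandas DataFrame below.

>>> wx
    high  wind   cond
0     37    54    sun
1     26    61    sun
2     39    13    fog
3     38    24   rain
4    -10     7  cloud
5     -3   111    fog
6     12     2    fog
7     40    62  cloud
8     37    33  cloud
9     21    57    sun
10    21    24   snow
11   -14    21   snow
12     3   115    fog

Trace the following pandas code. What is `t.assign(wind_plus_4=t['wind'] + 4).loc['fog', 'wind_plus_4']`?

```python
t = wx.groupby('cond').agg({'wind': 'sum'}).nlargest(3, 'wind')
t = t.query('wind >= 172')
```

245

group by cond, sum of wind:
       wind
cond       
cloud   102
fog     241
rain     24
snow     45
sun     172
take 3 rows with largest wind:
       wind
cond       
fog     241
sun     172
cloud   102
filter rows where wind >= 172:
      wind
cond      
fog    241
sun    172
add column wind_plus_4 = t['wind'] + 4:
      wind  wind_plus_4
cond                   
fog    241          245
sun    172          176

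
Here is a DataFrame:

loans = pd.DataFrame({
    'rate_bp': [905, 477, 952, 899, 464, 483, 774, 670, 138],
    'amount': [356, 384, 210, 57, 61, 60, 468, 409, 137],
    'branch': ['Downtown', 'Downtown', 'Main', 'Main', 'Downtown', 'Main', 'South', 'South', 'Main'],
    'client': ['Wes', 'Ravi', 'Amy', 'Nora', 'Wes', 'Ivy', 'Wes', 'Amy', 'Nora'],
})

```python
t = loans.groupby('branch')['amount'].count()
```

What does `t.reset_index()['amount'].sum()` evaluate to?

9

group by branch, count of amount:
branch
Downtown    3
Main        4
South       2
Name: amount, dtype: int64
reset_index():
     branch  amount
0  Downtown       3
1      Main       4
2     South       2
Then the sum of column 'amount': 9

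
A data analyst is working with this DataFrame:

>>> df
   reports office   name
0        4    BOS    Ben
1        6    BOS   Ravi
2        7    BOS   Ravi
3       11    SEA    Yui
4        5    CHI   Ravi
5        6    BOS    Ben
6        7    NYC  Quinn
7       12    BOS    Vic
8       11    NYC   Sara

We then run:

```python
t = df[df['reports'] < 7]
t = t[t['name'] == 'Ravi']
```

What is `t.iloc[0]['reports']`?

6

filter rows where reports < 7:
   reports office  name
0        4    BOS   Ben
1        6    BOS  Ravi
4        5    CHI  Ravi
5        6    BOS   Ben
filter rows where name == 'Ravi':
   reports office  name
1        6    BOS  Ravi
4        5    CHI  Ravi
The value at position 0, column 'reports' is 6.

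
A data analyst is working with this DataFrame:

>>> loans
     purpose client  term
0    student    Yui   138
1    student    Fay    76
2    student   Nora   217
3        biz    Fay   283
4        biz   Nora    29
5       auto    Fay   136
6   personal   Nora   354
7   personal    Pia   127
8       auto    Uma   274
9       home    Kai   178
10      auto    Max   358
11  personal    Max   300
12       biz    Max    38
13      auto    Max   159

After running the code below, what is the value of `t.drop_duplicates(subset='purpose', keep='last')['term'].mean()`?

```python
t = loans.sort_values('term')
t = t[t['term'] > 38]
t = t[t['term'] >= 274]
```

sort by term:
     purpose client  term
4        biz   Nora    29
12       biz    Max    38
1    student    Fay    76
7   personal    Pia   127
5       auto    Fay   136
0    student    Yui   138
13      auto    Max   159
9       home    Kai   178
2    student   Nora   217
8       auto    Uma   274
3        biz    Fay   283
11  personal    Max   300
6   personal   Nora   354
10      auto    Max   358
filter rows where term > 38:
     purpose client  term
1    student    Fay    76
7   personal    Pia   127
5       auto    Fay   136
0    student    Yui   138
13      auto    Max   159
9       home    Kai   178
2    student   Nora   217
8       auto    Uma   274
3        biz    Fay   283
11  personal    Max   300
6   personal   Nora   354
10      auto    Max   358
filter rows where term >= 274:
     purpose client  term
8       auto    Uma   274
3        biz    Fay   283
11  personal    Max   300
6   personal   Nora   354
10      auto    Max   358
drop duplicate purpose (keep=last):
     purpose client  term
3        biz    Fay   283
6   personal   Nora   354
10      auto    Max   358
So mean() = 331.666666667.

331.666666667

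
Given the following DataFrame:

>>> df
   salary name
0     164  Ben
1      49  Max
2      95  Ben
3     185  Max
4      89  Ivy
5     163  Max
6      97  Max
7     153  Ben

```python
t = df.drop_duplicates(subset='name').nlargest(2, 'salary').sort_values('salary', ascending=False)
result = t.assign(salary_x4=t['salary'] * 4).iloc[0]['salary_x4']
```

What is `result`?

656

drop duplicate name (keep=first):
   salary name
0     164  Ben
1      49  Max
4      89  Ivy
take 2 rows with largest salary:
   salary name
0     164  Ben
4      89  Ivy
sort by salary descending:
   salary name
0     164  Ben
4      89  Ivy
add column salary_x4 = t['salary'] * 4:
   salary name  salary_x4
0     164  Ben        656
4      89  Ivy        356
value at position 0, column 'salary_x4' → 656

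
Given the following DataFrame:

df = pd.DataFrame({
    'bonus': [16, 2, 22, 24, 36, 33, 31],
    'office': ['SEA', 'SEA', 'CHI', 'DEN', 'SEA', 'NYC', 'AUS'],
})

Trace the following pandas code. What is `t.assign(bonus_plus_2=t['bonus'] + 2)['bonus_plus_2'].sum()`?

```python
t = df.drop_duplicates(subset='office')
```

drop duplicate office (keep=first):
   bonus office
0     16    SEA
2     22    CHI
3     24    DEN
5     33    NYC
6     31    AUS
add column bonus_plus_2 = t['bonus'] + 2:
   bonus office  bonus_plus_2
0     16    SEA            18
2     22    CHI            24
3     24    DEN            26
5     33    NYC            35
6     31    AUS            33
Hence 136.

136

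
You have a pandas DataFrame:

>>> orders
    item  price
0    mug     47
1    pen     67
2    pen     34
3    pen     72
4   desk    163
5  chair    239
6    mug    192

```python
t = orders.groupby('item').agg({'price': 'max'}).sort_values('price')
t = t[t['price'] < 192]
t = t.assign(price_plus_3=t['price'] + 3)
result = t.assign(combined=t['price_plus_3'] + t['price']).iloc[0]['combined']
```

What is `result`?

group by item, max of price:
       price
item        
chair    239
desk     163
mug      192
pen       72
sort by price:
       price
item        
pen       72
desk     163
mug      192
chair    239
filter rows where price < 192:
      price
item       
pen      72
desk    163
add column price_plus_3 = t['price'] + 3:
      price  price_plus_3
item                     
pen      72            75
desk    163           166
add column combined = t['price_plus_3'] + t['price']:
      price  price_plus_3  combined
item                               
pen      72            75       147
desk    163           166       329
Taking the value at position 0, column 'combined' gives 147.

147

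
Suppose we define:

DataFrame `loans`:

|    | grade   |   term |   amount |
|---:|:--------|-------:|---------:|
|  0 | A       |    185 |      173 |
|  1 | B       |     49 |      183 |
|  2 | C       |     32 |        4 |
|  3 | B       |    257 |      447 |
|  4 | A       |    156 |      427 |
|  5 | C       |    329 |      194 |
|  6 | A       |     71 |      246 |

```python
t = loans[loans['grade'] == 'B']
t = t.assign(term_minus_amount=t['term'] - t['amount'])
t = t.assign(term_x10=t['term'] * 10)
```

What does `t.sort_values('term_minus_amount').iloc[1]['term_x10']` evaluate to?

490

filter rows where grade == 'B':
  grade  term  amount
1     B    49     183
3     B   257     447
add column term_minus_amount = t['term'] - t['amount']:
  grade  term  amount  term_minus_amount
1     B    49     183               -134
3     B   257     447               -190
add column term_x10 = t['term'] * 10:
  grade  term  amount  term_minus_amount  term_x10
1     B    49     183               -134       490
3     B   257     447               -190      2570
sort by term_minus_amount:
  grade  term  amount  term_minus_amount  term_x10
3     B   257     447               -190      2570
1     B    49     183               -134       490
Hence 490.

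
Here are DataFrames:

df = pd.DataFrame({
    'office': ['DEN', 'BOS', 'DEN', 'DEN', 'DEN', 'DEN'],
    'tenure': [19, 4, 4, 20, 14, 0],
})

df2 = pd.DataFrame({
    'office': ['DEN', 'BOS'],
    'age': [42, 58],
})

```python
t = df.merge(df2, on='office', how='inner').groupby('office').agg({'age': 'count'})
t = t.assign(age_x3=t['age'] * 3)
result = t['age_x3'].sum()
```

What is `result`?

18

merge on 'office' (how='inner') → 6 rows:
  office  tenure  age
0    DEN      19   42
1    BOS       4   58
2    DEN       4   42
3    DEN      20   42
4    DEN      14   42
5    DEN       0   42
group by office, count of age:
        age
office     
BOS       1
DEN       5
add column age_x3 = t['age'] * 3:
        age  age_x3
office             
BOS       1       3
DEN       5      15
Taking the sum of column 'age_x3' gives 18.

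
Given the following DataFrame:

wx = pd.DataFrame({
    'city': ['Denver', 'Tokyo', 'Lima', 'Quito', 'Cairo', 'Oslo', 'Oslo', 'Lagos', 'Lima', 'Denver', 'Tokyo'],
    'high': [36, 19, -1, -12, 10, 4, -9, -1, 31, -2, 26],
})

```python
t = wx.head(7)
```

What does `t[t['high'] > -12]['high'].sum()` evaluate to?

take first 7 rows:
     city  high
0  Denver    36
1   Tokyo    19
2    Lima    -1
3   Quito   -12
4   Cairo    10
5    Oslo     4
6    Oslo    -9
filter rows where high > -12:
     city  high
0  Denver    36
1   Tokyo    19
2    Lima    -1
4   Cairo    10
5    Oslo     4
6    Oslo    -9

59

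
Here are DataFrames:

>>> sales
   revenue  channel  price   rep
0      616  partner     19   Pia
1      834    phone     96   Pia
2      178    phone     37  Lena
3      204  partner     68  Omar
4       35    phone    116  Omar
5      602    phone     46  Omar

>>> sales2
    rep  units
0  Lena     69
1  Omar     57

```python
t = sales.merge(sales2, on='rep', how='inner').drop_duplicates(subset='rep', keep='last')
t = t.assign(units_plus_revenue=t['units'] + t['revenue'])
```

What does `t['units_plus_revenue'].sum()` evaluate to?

906

merge on 'rep' (how='inner') → 4 rows:
   revenue  channel  price   rep  units
0      178    phone     37  Lena     69
1      204  partner     68  Omar     57
2       35    phone    116  Omar     57
3      602    phone     46  Omar     57
drop duplicate rep (keep=last):
   revenue channel  price   rep  units
0      178   phone     37  Lena     69
3      602   phone     46  Omar     57
add column units_plus_revenue = t['units'] + t['revenue']:
   revenue channel  price   rep  units  units_plus_revenue
0      178   phone     37  Lena     69                 247
3      602   phone     46  Omar     57                 659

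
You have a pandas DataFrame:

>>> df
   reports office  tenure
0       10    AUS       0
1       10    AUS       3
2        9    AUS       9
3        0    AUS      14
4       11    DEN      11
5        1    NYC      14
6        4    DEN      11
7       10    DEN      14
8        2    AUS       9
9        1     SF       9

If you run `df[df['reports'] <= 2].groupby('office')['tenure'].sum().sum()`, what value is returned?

46

filter rows where reports <= 2:
   reports office  tenure
3        0    AUS      14
5        1    NYC      14
8        2    AUS       9
9        1     SF       9
group by office, sum of tenure:
office
AUS    23
NYC    14
SF      9
Name: tenure, dtype: int64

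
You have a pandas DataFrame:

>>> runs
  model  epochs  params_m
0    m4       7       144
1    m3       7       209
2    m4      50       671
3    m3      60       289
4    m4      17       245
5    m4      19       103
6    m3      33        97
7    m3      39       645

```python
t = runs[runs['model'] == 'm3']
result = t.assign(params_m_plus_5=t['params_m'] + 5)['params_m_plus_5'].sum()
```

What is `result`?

filter rows where model == 'm3':
  model  epochs  params_m
1    m3       7       209
3    m3      60       289
6    m3      33        97
7    m3      39       645
add column params_m_plus_5 = t['params_m'] + 5:
  model  epochs  params_m  params_m_plus_5
1    m3       7       209              214
3    m3      60       289              294
6    m3      33        97              102
7    m3      39       645              650
Taking the sum of column 'params_m_plus_5' gives 1260.

1260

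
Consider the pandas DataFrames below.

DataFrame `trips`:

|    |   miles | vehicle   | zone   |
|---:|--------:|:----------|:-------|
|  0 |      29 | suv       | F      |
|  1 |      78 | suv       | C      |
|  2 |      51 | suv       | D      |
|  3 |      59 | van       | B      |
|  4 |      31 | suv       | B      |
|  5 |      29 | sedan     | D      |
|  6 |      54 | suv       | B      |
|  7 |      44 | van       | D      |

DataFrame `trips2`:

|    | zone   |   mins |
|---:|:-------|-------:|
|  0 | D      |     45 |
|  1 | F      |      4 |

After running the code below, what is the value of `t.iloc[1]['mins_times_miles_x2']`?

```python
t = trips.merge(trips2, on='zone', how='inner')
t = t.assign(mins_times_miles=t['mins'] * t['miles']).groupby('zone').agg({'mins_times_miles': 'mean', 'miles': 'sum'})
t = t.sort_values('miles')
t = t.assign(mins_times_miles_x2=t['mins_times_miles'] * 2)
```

merge on 'zone' (how='inner') → 4 rows:
   miles vehicle zone  mins
0     29     suv    F     4
1     51     suv    D    45
2     29   sedan    D    45
3     44     van    D    45
add column mins_times_miles = t['mins'] * t['miles']:
   miles vehicle zone  mins  mins_times_miles
0     29     suv    F     4               116
1     51     suv    D    45              2295
2     29   sedan    D    45              1305
3     44     van    D    45              1980
group by zone: mean(mins_times_miles), sum(miles):
      mins_times_miles  miles
zone                         
D               1860.0    124
F                116.0     29
sort by miles:
      mins_times_miles  miles
zone                         
F                116.0     29
D               1860.0    124
add column mins_times_miles_x2 = t['mins_times_miles'] * 2:
      mins_times_miles  miles  mins_times_miles_x2
zone                                              
F                116.0     29                232.0
D               1860.0    124               3720.0
Taking the value at position 1, column 'mins_times_miles_x2' gives 3720.0.

3720.0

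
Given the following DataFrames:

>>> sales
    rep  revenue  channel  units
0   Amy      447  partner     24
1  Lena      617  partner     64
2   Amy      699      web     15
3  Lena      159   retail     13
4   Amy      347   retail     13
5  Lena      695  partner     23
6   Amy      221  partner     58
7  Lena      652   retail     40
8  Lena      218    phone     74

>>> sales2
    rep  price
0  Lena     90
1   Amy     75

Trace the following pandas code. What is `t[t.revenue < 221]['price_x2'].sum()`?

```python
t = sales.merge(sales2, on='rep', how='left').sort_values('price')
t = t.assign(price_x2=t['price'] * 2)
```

merge on 'rep' (how='left') → 9 rows:
    rep  revenue  channel  units  price
0   Amy      447  partner     24     75
1  Lena      617  partner     64     90
2   Amy      699      web     15     75
3  Lena      159   retail     13     90
4   Amy      347   retail     13     75
5  Lena      695  partner     23     90
6   Amy      221  partner     58     75
7  Lena      652   retail     40     90
8  Lena      218    phone     74     90
sort by price:
    rep  revenue  channel  units  price
0   Amy      447  partner     24     75
2   Amy      699      web     15     75
4   Amy      347   retail     13     75
6   Amy      221  partner     58     75
1  Lena      617  partner     64     90
3  Lena      159   retail     13     90
5  Lena      695  partner     23     90
7  Lena      652   retail     40     90
8  Lena      218    phone     74     90
add column price_x2 = t['price'] * 2:
    rep  revenue  channel  units  price  price_x2
0   Amy      447  partner     24     75       150
2   Amy      699      web     15     75       150
4   Amy      347   retail     13     75       150
6   Amy      221  partner     58     75       150
1  Lena      617  partner     64     90       180
3  Lena      159   retail     13     90       180
5  Lena      695  partner     23     90       180
7  Lena      652   retail     40     90       180
8  Lena      218    phone     74     90       180
filter rows where revenue < 221:
    rep  revenue channel  units  price  price_x2
3  Lena      159  retail     13     90       180
8  Lena      218   phone     74     90       180
Hence 360.

360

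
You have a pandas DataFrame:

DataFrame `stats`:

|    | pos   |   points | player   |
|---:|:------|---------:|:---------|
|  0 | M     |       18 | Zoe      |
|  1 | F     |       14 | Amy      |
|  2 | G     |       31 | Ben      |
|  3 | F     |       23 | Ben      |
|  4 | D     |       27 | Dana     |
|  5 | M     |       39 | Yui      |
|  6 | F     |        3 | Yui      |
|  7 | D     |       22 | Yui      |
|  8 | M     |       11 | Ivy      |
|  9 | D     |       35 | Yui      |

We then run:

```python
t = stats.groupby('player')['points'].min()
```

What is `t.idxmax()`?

Dana

group by player, min of points:
player
Amy     14
Ben     23
Dana    27
Ivy     11
Yui      3
Zoe     18
Name: points, dtype: int64
So idxmax() = Dana.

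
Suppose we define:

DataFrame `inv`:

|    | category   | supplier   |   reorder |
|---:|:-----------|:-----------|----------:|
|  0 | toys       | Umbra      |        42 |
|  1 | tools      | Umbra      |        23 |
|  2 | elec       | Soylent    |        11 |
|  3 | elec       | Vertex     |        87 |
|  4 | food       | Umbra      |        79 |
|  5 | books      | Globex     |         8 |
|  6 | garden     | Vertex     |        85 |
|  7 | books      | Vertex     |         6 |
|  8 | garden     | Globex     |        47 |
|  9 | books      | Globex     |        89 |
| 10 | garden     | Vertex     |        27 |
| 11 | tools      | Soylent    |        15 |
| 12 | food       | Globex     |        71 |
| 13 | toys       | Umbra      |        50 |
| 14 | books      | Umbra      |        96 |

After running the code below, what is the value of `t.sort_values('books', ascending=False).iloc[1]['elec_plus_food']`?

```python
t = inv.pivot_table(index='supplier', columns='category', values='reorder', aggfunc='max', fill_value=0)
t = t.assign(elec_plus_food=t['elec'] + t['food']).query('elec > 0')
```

11

pivot: rows=supplier, cols=category, max(reorder):
category  books  elec  food  garden  tools  toys
supplier                                        
Globex       89     0    71      47      0     0
Soylent       0    11     0       0     15     0
Umbra        96     0    79       0     23    50
Vertex        6    87     0      85      0     0
add column elec_plus_food = t['elec'] + t['food']:
category  books  elec  food  garden  tools  toys  elec_plus_food
supplier                                                        
Globex       89     0    71      47      0     0              71
Soylent       0    11     0       0     15     0              11
Umbra        96     0    79       0     23    50              79
Vertex        6    87     0      85      0     0              87
filter rows where elec > 0:
category  books  elec  food  garden  tools  toys  elec_plus_food
supplier                                                        
Soylent       0    11     0       0     15     0              11
Vertex        6    87     0      85      0     0              87
sort by books descending:
category  books  elec  food  garden  tools  toys  elec_plus_food
supplier                                                        
Vertex        6    87     0      85      0     0              87
Soylent       0    11     0       0     15     0              11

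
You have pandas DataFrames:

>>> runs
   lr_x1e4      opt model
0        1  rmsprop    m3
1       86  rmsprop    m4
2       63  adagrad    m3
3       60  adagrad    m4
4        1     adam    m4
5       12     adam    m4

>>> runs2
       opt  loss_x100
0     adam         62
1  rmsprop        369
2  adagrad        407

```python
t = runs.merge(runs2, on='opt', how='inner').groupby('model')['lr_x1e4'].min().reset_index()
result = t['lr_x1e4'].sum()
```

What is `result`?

merge on 'opt' (how='inner') → 6 rows:
   lr_x1e4      opt model  loss_x100
0        1  rmsprop    m3        369
1       86  rmsprop    m4        369
2       63  adagrad    m3        407
3       60  adagrad    m4        407
4        1     adam    m4         62
5       12     adam    m4         62
group by model, min of lr_x1e4:
model
m3    1
m4    1
Name: lr_x1e4, dtype: int64
reset_index():
  model  lr_x1e4
0    m3        1
1    m4        1
Reading off the sum of column 'lr_x1e4', we get 2.

2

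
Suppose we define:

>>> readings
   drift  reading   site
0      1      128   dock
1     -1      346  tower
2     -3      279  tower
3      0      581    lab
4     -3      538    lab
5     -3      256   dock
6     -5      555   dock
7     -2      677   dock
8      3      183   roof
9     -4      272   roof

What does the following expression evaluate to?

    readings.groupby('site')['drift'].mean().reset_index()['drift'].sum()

-6.25

group by site, mean of drift:
site
dock    -2.25
lab     -1.50
roof    -0.50
tower   -2.00
Name: drift, dtype: float64
reset_index():
    site  drift
0   dock  -2.25
1    lab  -1.50
2   roof  -0.50
3  tower  -2.00
The sum of column 'drift' is -6.25.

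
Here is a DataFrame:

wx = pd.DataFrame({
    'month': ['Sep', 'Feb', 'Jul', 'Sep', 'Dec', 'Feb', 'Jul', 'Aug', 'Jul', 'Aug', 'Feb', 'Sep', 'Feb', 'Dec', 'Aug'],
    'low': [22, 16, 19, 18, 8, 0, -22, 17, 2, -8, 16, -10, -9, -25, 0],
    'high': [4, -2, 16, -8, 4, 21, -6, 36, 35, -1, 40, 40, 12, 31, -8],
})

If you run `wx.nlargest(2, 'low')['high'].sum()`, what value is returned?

20

take 2 rows with largest low:
  month  low  high
0   Sep   22     4
2   Jul   19    16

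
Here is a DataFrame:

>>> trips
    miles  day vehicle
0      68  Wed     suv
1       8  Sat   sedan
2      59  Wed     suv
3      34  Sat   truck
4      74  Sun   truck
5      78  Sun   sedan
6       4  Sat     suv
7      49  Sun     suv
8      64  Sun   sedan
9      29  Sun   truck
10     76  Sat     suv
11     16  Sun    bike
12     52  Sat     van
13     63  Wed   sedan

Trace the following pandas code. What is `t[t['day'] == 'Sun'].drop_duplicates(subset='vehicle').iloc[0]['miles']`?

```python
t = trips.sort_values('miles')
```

sort by miles:
    miles  day vehicle
6       4  Sat     suv
1       8  Sat   sedan
11     16  Sun    bike
9      29  Sun   truck
3      34  Sat   truck
7      49  Sun     suv
12     52  Sat     van
2      59  Wed     suv
13     63  Wed   sedan
8      64  Sun   sedan
0      68  Wed     suv
4      74  Sun   truck
10     76  Sat     suv
5      78  Sun   sedan
filter rows where day == 'Sun':
    miles  day vehicle
11     16  Sun    bike
9      29  Sun   truck
7      49  Sun     suv
8      64  Sun   sedan
4      74  Sun   truck
5      78  Sun   sedan
drop duplicate vehicle (keep=first):
    miles  day vehicle
11     16  Sun    bike
9      29  Sun   truck
7      49  Sun     suv
8      64  Sun   sedan

16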